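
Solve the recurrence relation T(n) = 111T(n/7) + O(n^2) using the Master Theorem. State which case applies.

Master Theorem for T(n) = 111T(n/7) + O(n^2):

a = 111, b = 7, c = 2
log_b(a) = log_7(111) = 2.4202

Case 1: c = 2 < log_7(111) = 2.4202
T(n) = O(n^(log_7 111))

For T(n) = 111T(n/7) + O(n^2): log_7(111) = 2.4202. This is Case 1 of the Master Theorem (c < log_b(a), work dominated by leaves), giving O(n^(log_7 111)).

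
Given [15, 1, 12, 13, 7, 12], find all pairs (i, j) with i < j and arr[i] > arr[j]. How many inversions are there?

Finding inversions in [15, 1, 12, 13, 7, 12]:

(0, 1): arr[0]=15 > arr[1]=1
(0, 2): arr[0]=15 > arr[2]=12
(0, 3): arr[0]=15 > arr[3]=13
(0, 4): arr[0]=15 > arr[4]=7
(0, 5): arr[0]=15 > arr[5]=12
(2, 4): arr[2]=12 > arr[4]=7
(3, 4): arr[3]=13 > arr[4]=7
(3, 5): arr[3]=13 > arr[5]=12

Total inversions: 8

The array has 8 inversion(s): (0,1), (0,2), (0,3), (0,4), (0,5), (2,4), (3,4), (3,5). Each pair (i,j) satisfies i < j and arr[i] > arr[j].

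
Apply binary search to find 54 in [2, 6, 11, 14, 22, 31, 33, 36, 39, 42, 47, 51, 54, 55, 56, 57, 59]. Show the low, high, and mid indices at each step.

Binary search for 54 in [2, 6, 11, 14, 22, 31, 33, 36, 39, 42, 47, 51, 54, 55, 56, 57, 59]:

lo=0, hi=16, mid=8, arr[mid]=39 -> 39 < 54, search right half
lo=9, hi=16, mid=12, arr[mid]=54 -> Found target at index 12!

Binary search finds 54 at index 12 after 2 comparisons. The search repeatedly halves the search space by comparing with the middle element.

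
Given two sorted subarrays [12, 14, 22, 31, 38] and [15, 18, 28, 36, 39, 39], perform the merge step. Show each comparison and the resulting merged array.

Merging process:

Compare 12 vs 15: take 12 from left. Merged: [12]
Compare 14 vs 15: take 14 from left. Merged: [12, 14]
Compare 22 vs 15: take 15 from right. Merged: [12, 14, 15]
Compare 22 vs 18: take 18 from right. Merged: [12, 14, 15, 18]
Compare 22 vs 28: take 22 from left. Merged: [12, 14, 15, 18, 22]
Compare 31 vs 28: take 28 from right. Merged: [12, 14, 15, 18, 22, 28]
Compare 31 vs 36: take 31 from left. Merged: [12, 14, 15, 18, 22, 28, 31]
Compare 38 vs 36: take 36 from right. Merged: [12, 14, 15, 18, 22, 28, 31, 36]
Compare 38 vs 39: take 38 from left. Merged: [12, 14, 15, 18, 22, 28, 31, 36, 38]
Append remaining from right: [39, 39]. Merged: [12, 14, 15, 18, 22, 28, 31, 36, 38, 39, 39]

Final merged array: [12, 14, 15, 18, 22, 28, 31, 36, 38, 39, 39]
Total comparisons: 9

The merged array is [12, 14, 15, 18, 22, 28, 31, 36, 38, 39, 39], requiring 9 comparisons. The merge step runs in O(n) time where n is the total number of elements.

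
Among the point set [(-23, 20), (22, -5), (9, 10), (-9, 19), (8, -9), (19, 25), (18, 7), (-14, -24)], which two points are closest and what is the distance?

Computing all pairwise distances among 8 points:

d((-23, 20), (22, -5)) = 51.4782
d((-23, 20), (9, 10)) = 33.5261
d((-23, 20), (-9, 19)) = 14.0357
d((-23, 20), (8, -9)) = 42.45
d((-23, 20), (19, 25)) = 42.2966
d((-23, 20), (18, 7)) = 43.0116
d((-23, 20), (-14, -24)) = 44.911
d((22, -5), (9, 10)) = 19.8494
d((22, -5), (-9, 19)) = 39.2046
d((22, -5), (8, -9)) = 14.5602
d((22, -5), (19, 25)) = 30.1496
d((22, -5), (18, 7)) = 12.6491
d((22, -5), (-14, -24)) = 40.7063
d((9, 10), (-9, 19)) = 20.1246
d((9, 10), (8, -9)) = 19.0263
d((9, 10), (19, 25)) = 18.0278
d((9, 10), (18, 7)) = 9.4868 <-- minimum
d((9, 10), (-14, -24)) = 41.0488
d((-9, 19), (8, -9)) = 32.7567
d((-9, 19), (19, 25)) = 28.6356
d((-9, 19), (18, 7)) = 29.5466
d((-9, 19), (-14, -24)) = 43.2897
d((8, -9), (19, 25)) = 35.7351
d((8, -9), (18, 7)) = 18.868
d((8, -9), (-14, -24)) = 26.6271
d((19, 25), (18, 7)) = 18.0278
d((19, 25), (-14, -24)) = 59.0762
d((18, 7), (-14, -24)) = 44.5533

Closest pair: (9, 10) and (18, 7) with distance 9.4868

The closest pair is (9, 10) and (18, 7) with Euclidean distance 9.4868. For 8 points, brute-force pairwise comparison is shown above. For large n, the divide-and-conquer algorithm (sort by x, recurse on halves, check the dividing strip) achieves O(n log n).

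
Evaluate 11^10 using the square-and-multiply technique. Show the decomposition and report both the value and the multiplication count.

Computing 11^10 by squaring (build up from 11^1; each line after the first costs one multiplication):

11^1 = 11
11^2 = (11^1)^2 = 11^2 = 121
11^4 = (11^2)^2 = 121^2 = 14641
11^5 = 11 * 11^4 = 11 * 14641 = 161051
11^10 = (11^5)^2 = 161051^2 = 25937424601

Result: 25937424601
Multiplications needed: 4 (4 lines after 11^1)

11^10 = 25937424601. Using exponentiation by squaring, this requires 4 multiplications. The key idea: if the exponent is even, square the half-power; if odd, multiply by the base once.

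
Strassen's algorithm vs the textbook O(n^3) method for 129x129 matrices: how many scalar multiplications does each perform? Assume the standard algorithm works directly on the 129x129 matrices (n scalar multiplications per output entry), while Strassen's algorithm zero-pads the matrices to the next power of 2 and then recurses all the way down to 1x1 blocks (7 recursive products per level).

Matrix multiplication for 129x129 matrices:

Strassen's algorithm requires power-of-2 dimensions. Pad 129x129 to 256x256 (next power of 2).

Standard algorithm: 129^3 = 2146689 multiplications
Strassen's algorithm: 7^(log2(256)) = 7^8 = 5764801 multiplications
Difference: 2146689 - 5764801 = -3618112 (Strassen uses MORE here due to padding overhead — for small or just-over-power-of-2 n, padding can outweigh the per-level savings)

Standard: 2146689 multiplications (129^3). Strassen: 5764801 multiplications (7^8, after padding to 256x256). Strassen reduces 8 recursive multiplications to 7 at each level.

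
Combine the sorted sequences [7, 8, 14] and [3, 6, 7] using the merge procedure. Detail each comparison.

Merging process:

Compare 7 vs 3: take 3 from right. Merged: [3]
Compare 7 vs 6: take 6 from right. Merged: [3, 6]
Compare 7 vs 7: take 7 from left. Merged: [3, 6, 7]
Compare 8 vs 7: take 7 from right. Merged: [3, 6, 7, 7]
Append remaining from left: [8, 14]. Merged: [3, 6, 7, 7, 8, 14]

Final merged array: [3, 6, 7, 7, 8, 14]
Total comparisons: 4

The merged array is [3, 6, 7, 7, 8, 14], requiring 4 comparisons. The merge step runs in O(n) time where n is the total number of elements.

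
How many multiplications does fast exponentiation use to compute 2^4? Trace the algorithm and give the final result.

Computing 2^4 by squaring (build up from 2^1; each line after the first costs one multiplication):

2^1 = 2
2^2 = (2^1)^2 = 2^2 = 4
2^4 = (2^2)^2 = 4^2 = 16

Result: 16
Multiplications needed: 2 (2 lines after 2^1)

2^4 = 16. Using exponentiation by squaring, this requires 2 multiplications. The key idea: if the exponent is even, square the half-power; if odd, multiply by the base once.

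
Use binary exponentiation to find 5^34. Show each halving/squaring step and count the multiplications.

Computing 5^34 by squaring (build up from 5^1; each line after the first costs one multiplication):

5^1 = 5
5^2 = (5^1)^2 = 5^2 = 25
5^4 = (5^2)^2 = 25^2 = 625
5^8 = (5^4)^2 = 625^2 = 390625
5^16 = (5^8)^2 = 390625^2 = 152587890625
5^17 = 5 * 5^16 = 5 * 152587890625 = 762939453125
5^34 = (5^17)^2 = 762939453125^2 = 582076609134674072265625

Result: 582076609134674072265625
Multiplications needed: 6 (6 lines after 5^1)

5^34 = 582076609134674072265625. Using exponentiation by squaring, this requires 6 multiplications. The key idea: if the exponent is even, square the half-power; if odd, multiply by the base once.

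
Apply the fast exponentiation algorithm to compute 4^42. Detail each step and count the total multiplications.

Computing 4^42 by squaring (build up from 4^1; each line after the first costs one multiplication):

4^1 = 4
4^2 = (4^1)^2 = 4^2 = 16
4^4 = (4^2)^2 = 16^2 = 256
4^5 = 4 * 4^4 = 4 * 256 = 1024
4^10 = (4^5)^2 = 1024^2 = 1048576
4^20 = (4^10)^2 = 1048576^2 = 1099511627776
4^21 = 4 * 4^20 = 4 * 1099511627776 = 4398046511104
4^42 = (4^21)^2 = 4398046511104^2 = 19342813113834066795298816

Result: 19342813113834066795298816
Multiplications needed: 7 (7 lines after 4^1)

4^42 = 19342813113834066795298816. Using exponentiation by squaring, this requires 7 multiplications. The key idea: if the exponent is even, square the half-power; if odd, multiply by the base once.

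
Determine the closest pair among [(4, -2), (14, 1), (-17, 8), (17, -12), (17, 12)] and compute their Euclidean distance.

Computing all pairwise distances among 5 points:

d((4, -2), (14, 1)) = 10.4403 <-- minimum
d((4, -2), (-17, 8)) = 23.2594
d((4, -2), (17, -12)) = 16.4012
d((4, -2), (17, 12)) = 19.105
d((14, 1), (-17, 8)) = 31.7805
d((14, 1), (17, -12)) = 13.3417
d((14, 1), (17, 12)) = 11.4018
d((-17, 8), (17, -12)) = 39.4462
d((-17, 8), (17, 12)) = 34.2345
d((17, -12), (17, 12)) = 24.0

Closest pair: (4, -2) and (14, 1) with distance 10.4403

The closest pair is (4, -2) and (14, 1) with Euclidean distance 10.4403. For 5 points, brute-force pairwise comparison is shown above. For large n, the divide-and-conquer algorithm (sort by x, recurse on halves, check the dividing strip) achieves O(n log n).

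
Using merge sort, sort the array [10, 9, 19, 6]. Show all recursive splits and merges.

Merge sort trace:

Split: [10, 9, 19, 6] -> [10, 9] and [19, 6]
  Split: [10, 9] -> [10] and [9]
  Merge: [10] + [9] -> [9, 10]
  Split: [19, 6] -> [19] and [6]
  Merge: [19] + [6] -> [6, 19]
Merge: [9, 10] + [6, 19] -> [6, 9, 10, 19]

Final sorted array: [6, 9, 10, 19]

The merge sort proceeds by recursively splitting the array and merging sorted halves.
After all merges, the sorted array is [6, 9, 10, 19].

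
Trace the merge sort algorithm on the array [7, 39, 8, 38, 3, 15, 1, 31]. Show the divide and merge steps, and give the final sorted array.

Merge sort trace:

Split: [7, 39, 8, 38, 3, 15, 1, 31] -> [7, 39, 8, 38] and [3, 15, 1, 31]
  Split: [7, 39, 8, 38] -> [7, 39] and [8, 38]
    Split: [7, 39] -> [7] and [39]
    Merge: [7] + [39] -> [7, 39]
    Split: [8, 38] -> [8] and [38]
    Merge: [8] + [38] -> [8, 38]
  Merge: [7, 39] + [8, 38] -> [7, 8, 38, 39]
  Split: [3, 15, 1, 31] -> [3, 15] and [1, 31]
    Split: [3, 15] -> [3] and [15]
    Merge: [3] + [15] -> [3, 15]
    Split: [1, 31] -> [1] and [31]
    Merge: [1] + [31] -> [1, 31]
  Merge: [3, 15] + [1, 31] -> [1, 3, 15, 31]
Merge: [7, 8, 38, 39] + [1, 3, 15, 31] -> [1, 3, 7, 8, 15, 31, 38, 39]

Final sorted array: [1, 3, 7, 8, 15, 31, 38, 39]

The merge sort proceeds by recursively splitting the array and merging sorted halves.
After all merges, the sorted array is [1, 3, 7, 8, 15, 31, 38, 39].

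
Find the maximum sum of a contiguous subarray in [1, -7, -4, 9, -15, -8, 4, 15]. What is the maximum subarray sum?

Using Kadane's algorithm on [1, -7, -4, 9, -15, -8, 4, 15]:

Scanning through the array:
Position 1 (value -7): max_ending_here = -6, max_so_far = 1
Position 2 (value -4): max_ending_here = -4, max_so_far = 1
Position 3 (value 9): max_ending_here = 9, max_so_far = 9
Position 4 (value -15): max_ending_here = -6, max_so_far = 9
Position 5 (value -8): max_ending_here = -8, max_so_far = 9
Position 6 (value 4): max_ending_here = 4, max_so_far = 9
Position 7 (value 15): max_ending_here = 19, max_so_far = 19

Maximum subarray: [4, 15]
Maximum sum: 19

The maximum subarray is [4, 15] with sum 19. This subarray runs from index 6 to index 7.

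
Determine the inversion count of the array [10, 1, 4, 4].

Finding inversions in [10, 1, 4, 4]:

(0, 1): arr[0]=10 > arr[1]=1
(0, 2): arr[0]=10 > arr[2]=4
(0, 3): arr[0]=10 > arr[3]=4

Total inversions: 3

The array has 3 inversion(s): (0,1), (0,2), (0,3). Each pair (i,j) satisfies i < j and arr[i] > arr[j].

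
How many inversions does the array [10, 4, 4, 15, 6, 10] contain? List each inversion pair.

Finding inversions in [10, 4, 4, 15, 6, 10]:

(0, 1): arr[0]=10 > arr[1]=4
(0, 2): arr[0]=10 > arr[2]=4
(0, 4): arr[0]=10 > arr[4]=6
(3, 4): arr[3]=15 > arr[4]=6
(3, 5): arr[3]=15 > arr[5]=10

Total inversions: 5

The array has 5 inversion(s): (0,1), (0,2), (0,4), (3,4), (3,5). Each pair (i,j) satisfies i < j and arr[i] > arr[j].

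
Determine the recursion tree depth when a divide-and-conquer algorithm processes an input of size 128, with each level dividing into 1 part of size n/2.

For divide and conquer with division factor 2:

Problem sizes at each level:
Level 0: 128
Level 1: 64
Level 2: 32
Level 3: 16
Level 4: 8
Level 5: 4
Level 6: 2
Level 7: 1

The root is level 0 and the size-1 base case is level 7 (the tree spans levels 0 through 7, i.e. 8 levels counting the root), so the depth is the number of divisions: log_2(128) = 7

The recursion tree depth is log_2(128) = 7. At each level, the problem size is divided by 2, so it takes 7 divisions to reduce to a base case of size 1. The algorithm makes 1 recursive call at each level.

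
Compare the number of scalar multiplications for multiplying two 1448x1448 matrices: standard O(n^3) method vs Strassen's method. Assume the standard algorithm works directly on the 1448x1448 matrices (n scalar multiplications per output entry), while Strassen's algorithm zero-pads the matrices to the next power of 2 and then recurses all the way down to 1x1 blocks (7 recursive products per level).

Matrix multiplication for 1448x1448 matrices:

Strassen's algorithm requires power-of-2 dimensions. Pad 1448x1448 to 2048x2048 (next power of 2).

Standard algorithm: 1448^3 = 3036027392 multiplications
Strassen's algorithm: 7^(log2(2048)) = 7^11 = 1977326743 multiplications
Savings: 3036027392 - 1977326743 = 1058700649 multiplications

Standard: 3036027392 multiplications (1448^3). Strassen: 1977326743 multiplications (7^11, after padding to 2048x2048). Strassen reduces 8 recursive multiplications to 7 at each level.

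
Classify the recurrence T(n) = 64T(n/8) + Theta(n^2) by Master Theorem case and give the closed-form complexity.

Master Theorem for T(n) = 64T(n/8) + O(n^2):

a = 64, b = 8, c = 2
log_b(a) = log_8(64) = 2.0000

Case 2: c = 2 = log_8(64) = 2.0000
T(n) = O(n^2 log n) = O(n^2 log n)

For T(n) = 64T(n/8) + O(n^2): log_8(64) = 2.0000. This is Case 2 of the Master Theorem (c = log_b(a), equal work at all levels), giving O(n^2 log n).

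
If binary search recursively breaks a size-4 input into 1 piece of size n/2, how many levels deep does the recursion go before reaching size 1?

For divide and conquer with division factor 2:

Problem sizes at each level:
Level 0: 4
Level 1: 2
Level 2: 1

The root is level 0 and the size-1 base case is level 2 (the tree spans levels 0 through 2, i.e. 3 levels counting the root), so the depth is the number of divisions: log_2(4) = 2

The recursion tree depth is log_2(4) = 2. At each level, the problem size is divided by 2, so it takes 2 divisions to reduce to a base case of size 1. The algorithm makes 1 recursive call at each level.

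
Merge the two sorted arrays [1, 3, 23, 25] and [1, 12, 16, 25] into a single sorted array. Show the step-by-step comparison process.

Merging process:

Compare 1 vs 1: take 1 from left. Merged: [1]
Compare 3 vs 1: take 1 from right. Merged: [1, 1]
Compare 3 vs 12: take 3 from left. Merged: [1, 1, 3]
Compare 23 vs 12: take 12 from right. Merged: [1, 1, 3, 12]
Compare 23 vs 16: take 16 from right. Merged: [1, 1, 3, 12, 16]
Compare 23 vs 25: take 23 from left. Merged: [1, 1, 3, 12, 16, 23]
Compare 25 vs 25: take 25 from left. Merged: [1, 1, 3, 12, 16, 23, 25]
Append remaining from right: [25]. Merged: [1, 1, 3, 12, 16, 23, 25, 25]

Final merged array: [1, 1, 3, 12, 16, 23, 25, 25]
Total comparisons: 7

The merged array is [1, 1, 3, 12, 16, 23, 25, 25], requiring 7 comparisons. The merge step runs in O(n) time where n is the total number of elements.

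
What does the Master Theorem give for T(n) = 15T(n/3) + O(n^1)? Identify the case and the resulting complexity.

Master Theorem for T(n) = 15T(n/3) + O(n^1):

a = 15, b = 3, c = 1
log_b(a) = log_3(15) = 2.4650

Case 1: c = 1 < log_3(15) = 2.4650
T(n) = O(n^(log_3 15))

For T(n) = 15T(n/3) + O(n^1): log_3(15) = 2.4650. This is Case 1 of the Master Theorem (c < log_b(a), work dominated by leaves), giving O(n^(log_3 15)).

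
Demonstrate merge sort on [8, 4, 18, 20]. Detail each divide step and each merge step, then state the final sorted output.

Merge sort trace:

Split: [8, 4, 18, 20] -> [8, 4] and [18, 20]
  Split: [8, 4] -> [8] and [4]
  Merge: [8] + [4] -> [4, 8]
  Split: [18, 20] -> [18] and [20]
  Merge: [18] + [20] -> [18, 20]
Merge: [4, 8] + [18, 20] -> [4, 8, 18, 20]

Final sorted array: [4, 8, 18, 20]

The merge sort proceeds by recursively splitting the array and merging sorted halves.
After all merges, the sorted array is [4, 8, 18, 20].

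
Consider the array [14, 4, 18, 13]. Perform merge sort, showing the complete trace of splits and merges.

Merge sort trace:

Split: [14, 4, 18, 13] -> [14, 4] and [18, 13]
  Split: [14, 4] -> [14] and [4]
  Merge: [14] + [4] -> [4, 14]
  Split: [18, 13] -> [18] and [13]
  Merge: [18] + [13] -> [13, 18]
Merge: [4, 14] + [13, 18] -> [4, 13, 14, 18]

Final sorted array: [4, 13, 14, 18]

The merge sort proceeds by recursively splitting the array and merging sorted halves.
After all merges, the sorted array is [4, 13, 14, 18].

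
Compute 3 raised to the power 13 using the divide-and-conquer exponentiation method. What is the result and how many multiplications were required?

Computing 3^13 by squaring (build up from 3^1; each line after the first costs one multiplication):

3^1 = 3
3^2 = (3^1)^2 = 3^2 = 9
3^3 = 3 * 3^2 = 3 * 9 = 27
3^6 = (3^3)^2 = 27^2 = 729
3^12 = (3^6)^2 = 729^2 = 531441
3^13 = 3 * 3^12 = 3 * 531441 = 1594323

Result: 1594323
Multiplications needed: 5 (5 lines after 3^1)

3^13 = 1594323. Using exponentiation by squaring, this requires 5 multiplications. The key idea: if the exponent is even, square the half-power; if odd, multiply by the base once.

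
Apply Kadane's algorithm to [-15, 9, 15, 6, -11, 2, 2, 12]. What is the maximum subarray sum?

Using Kadane's algorithm on [-15, 9, 15, 6, -11, 2, 2, 12]:

Scanning through the array:
Position 1 (value 9): max_ending_here = 9, max_so_far = 9
Position 2 (value 15): max_ending_here = 24, max_so_far = 24
Position 3 (value 6): max_ending_here = 30, max_so_far = 30
Position 4 (value -11): max_ending_here = 19, max_so_far = 30
Position 5 (value 2): max_ending_here = 21, max_so_far = 30
Position 6 (value 2): max_ending_here = 23, max_so_far = 30
Position 7 (value 12): max_ending_here = 35, max_so_far = 35

Maximum subarray: [9, 15, 6, -11, 2, 2, 12]
Maximum sum: 35

The maximum subarray is [9, 15, 6, -11, 2, 2, 12] with sum 35. This subarray runs from index 1 to index 7.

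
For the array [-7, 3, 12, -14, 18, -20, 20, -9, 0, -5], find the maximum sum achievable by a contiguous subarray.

Using Kadane's algorithm on [-7, 3, 12, -14, 18, -20, 20, -9, 0, -5]:

Scanning through the array:
Position 1 (value 3): max_ending_here = 3, max_so_far = 3
Position 2 (value 12): max_ending_here = 15, max_so_far = 15
Position 3 (value -14): max_ending_here = 1, max_so_far = 15
Position 4 (value 18): max_ending_here = 19, max_so_far = 19
Position 5 (value -20): max_ending_here = -1, max_so_far = 19
Position 6 (value 20): max_ending_here = 20, max_so_far = 20
Position 7 (value -9): max_ending_here = 11, max_so_far = 20
Position 8 (value 0): max_ending_here = 11, max_so_far = 20
Position 9 (value -5): max_ending_here = 6, max_so_far = 20

Maximum subarray: [20]
Maximum sum: 20

The maximum subarray is [20] with sum 20. This subarray runs from index 6 to index 6.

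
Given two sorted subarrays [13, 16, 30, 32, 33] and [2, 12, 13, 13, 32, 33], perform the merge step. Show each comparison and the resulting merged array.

Merging process:

Compare 13 vs 2: take 2 from right. Merged: [2]
Compare 13 vs 12: take 12 from right. Merged: [2, 12]
Compare 13 vs 13: take 13 from left. Merged: [2, 12, 13]
Compare 16 vs 13: take 13 from right. Merged: [2, 12, 13, 13]
Compare 16 vs 13: take 13 from right. Merged: [2, 12, 13, 13, 13]
Compare 16 vs 32: take 16 from left. Merged: [2, 12, 13, 13, 13, 16]
Compare 30 vs 32: take 30 from left. Merged: [2, 12, 13, 13, 13, 16, 30]
Compare 32 vs 32: take 32 from left. Merged: [2, 12, 13, 13, 13, 16, 30, 32]
Compare 33 vs 32: take 32 from right. Merged: [2, 12, 13, 13, 13, 16, 30, 32, 32]
Compare 33 vs 33: take 33 from left. Merged: [2, 12, 13, 13, 13, 16, 30, 32, 32, 33]
Append remaining from right: [33]. Merged: [2, 12, 13, 13, 13, 16, 30, 32, 32, 33, 33]

Final merged array: [2, 12, 13, 13, 13, 16, 30, 32, 32, 33, 33]
Total comparisons: 10

The merged array is [2, 12, 13, 13, 13, 16, 30, 32, 32, 33, 33], requiring 10 comparisons. The merge step runs in O(n) time where n is the total number of elements.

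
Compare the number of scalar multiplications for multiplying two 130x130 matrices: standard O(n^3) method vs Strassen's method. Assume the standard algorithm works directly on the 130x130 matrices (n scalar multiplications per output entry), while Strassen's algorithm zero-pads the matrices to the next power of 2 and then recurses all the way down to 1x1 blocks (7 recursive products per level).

Matrix multiplication for 130x130 matrices:

Strassen's algorithm requires power-of-2 dimensions. Pad 130x130 to 256x256 (next power of 2).

Standard algorithm: 130^3 = 2197000 multiplications
Strassen's algorithm: 7^(log2(256)) = 7^8 = 5764801 multiplications
Difference: 2197000 - 5764801 = -3567801 (Strassen uses MORE here due to padding overhead — for small or just-over-power-of-2 n, padding can outweigh the per-level savings)

Standard: 2197000 multiplications (130^3). Strassen: 5764801 multiplications (7^8, after padding to 256x256). Strassen reduces 8 recursive multiplications to 7 at each level.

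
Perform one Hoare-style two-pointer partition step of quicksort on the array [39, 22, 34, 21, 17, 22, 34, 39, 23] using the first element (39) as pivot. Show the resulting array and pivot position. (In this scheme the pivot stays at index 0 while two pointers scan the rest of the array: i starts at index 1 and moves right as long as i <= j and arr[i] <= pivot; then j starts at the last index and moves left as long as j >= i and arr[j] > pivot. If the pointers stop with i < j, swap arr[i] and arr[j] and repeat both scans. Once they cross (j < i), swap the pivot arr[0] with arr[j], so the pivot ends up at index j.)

Hoare-style two-pointer partition with pivot = 39:

Initial array: [39, 22, 34, 21, 17, 22, 34, 39, 23]

Pointers start at i = 1, j = 8.
i ends at 9, j ends at 8: the pointers have crossed (j < i), so scanning stops.

Swap pivot arr[0] with arr[8] to place pivot at position 8: [23, 22, 34, 21, 17, 22, 34, 39, 39]
Pivot position: 8

After partitioning with pivot 39, the array becomes [23, 22, 34, 21, 17, 22, 34, 39, 39]. The pivot is placed at index 8. All elements to the left of the pivot are <= 39, and all elements to the right are > 39.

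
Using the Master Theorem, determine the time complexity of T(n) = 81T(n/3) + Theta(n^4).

Master Theorem for T(n) = 81T(n/3) + O(n^4):

a = 81, b = 3, c = 4
log_b(a) = log_3(81) = 4.0000

Case 2: c = 4 = log_3(81) = 4.0000
T(n) = O(n^4 log n) = O(n^4 log n)

For T(n) = 81T(n/3) + O(n^4): log_3(81) = 4.0000. This is Case 2 of the Master Theorem (c = log_b(a), equal work at all levels), giving O(n^4 log n).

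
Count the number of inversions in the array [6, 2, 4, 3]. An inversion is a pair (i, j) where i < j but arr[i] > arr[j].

Finding inversions in [6, 2, 4, 3]:

(0, 1): arr[0]=6 > arr[1]=2
(0, 2): arr[0]=6 > arr[2]=4
(0, 3): arr[0]=6 > arr[3]=3
(2, 3): arr[2]=4 > arr[3]=3

Total inversions: 4

The array has 4 inversion(s): (0,1), (0,2), (0,3), (2,3). Each pair (i,j) satisfies i < j and arr[i] > arr[j].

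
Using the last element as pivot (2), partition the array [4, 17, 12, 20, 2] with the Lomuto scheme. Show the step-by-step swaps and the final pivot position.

Lomuto partition with pivot = 2:

Initial array: [4, 17, 12, 20, 2]

arr[0]=4 > 2: no swap
arr[1]=17 > 2: no swap
arr[2]=12 > 2: no swap
arr[3]=20 > 2: no swap

Place pivot at position 0: [2, 17, 12, 20, 4]
Pivot position: 0

After partitioning with pivot 2, the array becomes [2, 17, 12, 20, 4]. The pivot is placed at index 0. All elements to the left of the pivot are <= 2, and all elements to the right are > 2.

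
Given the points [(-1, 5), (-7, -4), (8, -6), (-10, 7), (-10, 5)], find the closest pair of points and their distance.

Computing all pairwise distances among 5 points:

d((-1, 5), (-7, -4)) = 10.8167
d((-1, 5), (8, -6)) = 14.2127
d((-1, 5), (-10, 7)) = 9.2195
d((-1, 5), (-10, 5)) = 9.0
d((-7, -4), (8, -6)) = 15.1327
d((-7, -4), (-10, 7)) = 11.4018
d((-7, -4), (-10, 5)) = 9.4868
d((8, -6), (-10, 7)) = 22.2036
d((8, -6), (-10, 5)) = 21.095
d((-10, 7), (-10, 5)) = 2.0 <-- minimum

Closest pair: (-10, 7) and (-10, 5) with distance 2.0

The closest pair is (-10, 7) and (-10, 5) with Euclidean distance 2.0. For 5 points, brute-force pairwise comparison is shown above. For large n, the divide-and-conquer algorithm (sort by x, recurse on halves, check the dividing strip) achieves O(n log n).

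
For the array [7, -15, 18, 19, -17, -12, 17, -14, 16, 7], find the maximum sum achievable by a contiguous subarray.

Using Kadane's algorithm on [7, -15, 18, 19, -17, -12, 17, -14, 16, 7]:

Scanning through the array:
Position 1 (value -15): max_ending_here = -8, max_so_far = 7
Position 2 (value 18): max_ending_here = 18, max_so_far = 18
Position 3 (value 19): max_ending_here = 37, max_so_far = 37
Position 4 (value -17): max_ending_here = 20, max_so_far = 37
Position 5 (value -12): max_ending_here = 8, max_so_far = 37
Position 6 (value 17): max_ending_here = 25, max_so_far = 37
Position 7 (value -14): max_ending_here = 11, max_so_far = 37
Position 8 (value 16): max_ending_here = 27, max_so_far = 37
Position 9 (value 7): max_ending_here = 34, max_so_far = 37

Maximum subarray: [18, 19]
Maximum sum: 37

The maximum subarray is [18, 19] with sum 37. This subarray runs from index 2 to index 3.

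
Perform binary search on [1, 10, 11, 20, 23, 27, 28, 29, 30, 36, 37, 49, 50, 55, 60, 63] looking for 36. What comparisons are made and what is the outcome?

Binary search for 36 in [1, 10, 11, 20, 23, 27, 28, 29, 30, 36, 37, 49, 50, 55, 60, 63]:

lo=0, hi=15, mid=7, arr[mid]=29 -> 29 < 36, search right half
lo=8, hi=15, mid=11, arr[mid]=49 -> 49 > 36, search left half
lo=8, hi=10, mid=9, arr[mid]=36 -> Found target at index 9!

Binary search finds 36 at index 9 after 3 comparisons. The search repeatedly halves the search space by comparing with the middle element.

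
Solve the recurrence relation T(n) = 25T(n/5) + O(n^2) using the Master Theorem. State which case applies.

Master Theorem for T(n) = 25T(n/5) + O(n^2):

a = 25, b = 5, c = 2
log_b(a) = log_5(25) = 2.0000

Case 2: c = 2 = log_5(25) = 2.0000
T(n) = O(n^2 log n) = O(n^2 log n)

For T(n) = 25T(n/5) + O(n^2): log_5(25) = 2.0000. This is Case 2 of the Master Theorem (c = log_b(a), equal work at all levels), giving O(n^2 log n).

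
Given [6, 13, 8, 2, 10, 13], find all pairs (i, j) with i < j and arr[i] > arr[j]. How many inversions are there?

Finding inversions in [6, 13, 8, 2, 10, 13]:

(0, 3): arr[0]=6 > arr[3]=2
(1, 2): arr[1]=13 > arr[2]=8
(1, 3): arr[1]=13 > arr[3]=2
(1, 4): arr[1]=13 > arr[4]=10
(2, 3): arr[2]=8 > arr[3]=2

Total inversions: 5

The array has 5 inversion(s): (0,3), (1,2), (1,3), (1,4), (2,3). Each pair (i,j) satisfies i < j and arr[i] > arr[j].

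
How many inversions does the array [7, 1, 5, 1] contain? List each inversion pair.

Finding inversions in [7, 1, 5, 1]:

(0, 1): arr[0]=7 > arr[1]=1
(0, 2): arr[0]=7 > arr[2]=5
(0, 3): arr[0]=7 > arr[3]=1
(2, 3): arr[2]=5 > arr[3]=1

Total inversions: 4

The array has 4 inversion(s): (0,1), (0,2), (0,3), (2,3). Each pair (i,j) satisfies i < j and arr[i] > arr[j].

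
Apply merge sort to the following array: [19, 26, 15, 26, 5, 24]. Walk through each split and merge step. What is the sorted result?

Merge sort trace:

Split: [19, 26, 15, 26, 5, 24] -> [19, 26, 15] and [26, 5, 24]
  Split: [19, 26, 15] -> [19] and [26, 15]
    Split: [26, 15] -> [26] and [15]
    Merge: [26] + [15] -> [15, 26]
  Merge: [19] + [15, 26] -> [15, 19, 26]
  Split: [26, 5, 24] -> [26] and [5, 24]
    Split: [5, 24] -> [5] and [24]
    Merge: [5] + [24] -> [5, 24]
  Merge: [26] + [5, 24] -> [5, 24, 26]
Merge: [15, 19, 26] + [5, 24, 26] -> [5, 15, 19, 24, 26, 26]

Final sorted array: [5, 15, 19, 24, 26, 26]

The merge sort proceeds by recursively splitting the array and merging sorted halves.
After all merges, the sorted array is [5, 15, 19, 24, 26, 26].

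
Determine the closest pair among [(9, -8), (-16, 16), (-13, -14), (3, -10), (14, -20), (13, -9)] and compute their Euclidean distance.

Computing all pairwise distances among 6 points:

d((9, -8), (-16, 16)) = 34.6554
d((9, -8), (-13, -14)) = 22.8035
d((9, -8), (3, -10)) = 6.3246
d((9, -8), (14, -20)) = 13.0
d((9, -8), (13, -9)) = 4.1231 <-- minimum
d((-16, 16), (-13, -14)) = 30.1496
d((-16, 16), (3, -10)) = 32.2025
d((-16, 16), (14, -20)) = 46.8615
d((-16, 16), (13, -9)) = 38.2884
d((-13, -14), (3, -10)) = 16.4924
d((-13, -14), (14, -20)) = 27.6586
d((-13, -14), (13, -9)) = 26.4764
d((3, -10), (14, -20)) = 14.8661
d((3, -10), (13, -9)) = 10.0499
d((14, -20), (13, -9)) = 11.0454

Closest pair: (9, -8) and (13, -9) with distance 4.1231

The closest pair is (9, -8) and (13, -9) with Euclidean distance 4.1231. For 6 points, brute-force pairwise comparison is shown above. For large n, the divide-and-conquer algorithm (sort by x, recurse on halves, check the dividing strip) achieves O(n log n).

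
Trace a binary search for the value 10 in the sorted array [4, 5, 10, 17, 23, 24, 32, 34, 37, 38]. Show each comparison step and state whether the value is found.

Binary search for 10 in [4, 5, 10, 17, 23, 24, 32, 34, 37, 38]:

lo=0, hi=9, mid=4, arr[mid]=23 -> 23 > 10, search left half
lo=0, hi=3, mid=1, arr[mid]=5 -> 5 < 10, search right half
lo=2, hi=3, mid=2, arr[mid]=10 -> Found target at index 2!

Binary search finds 10 at index 2 after 3 comparisons. The search repeatedly halves the search space by comparing with the middle element.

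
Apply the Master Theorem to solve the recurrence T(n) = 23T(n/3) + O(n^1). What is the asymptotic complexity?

Master Theorem for T(n) = 23T(n/3) + O(n^1):

a = 23, b = 3, c = 1
log_b(a) = log_3(23) = 2.8540

Case 1: c = 1 < log_3(23) = 2.8540
T(n) = O(n^(log_3 23))

For T(n) = 23T(n/3) + O(n^1): log_3(23) = 2.8540. This is Case 1 of the Master Theorem (c < log_b(a), work dominated by leaves), giving O(n^(log_3 23)).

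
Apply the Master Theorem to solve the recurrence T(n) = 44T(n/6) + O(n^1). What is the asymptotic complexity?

Master Theorem for T(n) = 44T(n/6) + O(n^1):

a = 44, b = 6, c = 1
log_b(a) = log_6(44) = 2.1120

Case 1: c = 1 < log_6(44) = 2.1120
T(n) = O(n^(log_6 44))

For T(n) = 44T(n/6) + O(n^1): log_6(44) = 2.1120. This is Case 1 of the Master Theorem (c < log_b(a), work dominated by leaves), giving O(n^(log_6 44)).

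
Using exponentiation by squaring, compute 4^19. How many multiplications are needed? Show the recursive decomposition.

Computing 4^19 by squaring (build up from 4^1; each line after the first costs one multiplication):

4^1 = 4
4^2 = (4^1)^2 = 4^2 = 16
4^4 = (4^2)^2 = 16^2 = 256
4^8 = (4^4)^2 = 256^2 = 65536
4^9 = 4 * 4^8 = 4 * 65536 = 262144
4^18 = (4^9)^2 = 262144^2 = 68719476736
4^19 = 4 * 4^18 = 4 * 68719476736 = 274877906944

Result: 274877906944
Multiplications needed: 6 (6 lines after 4^1)

4^19 = 274877906944. Using exponentiation by squaring, this requires 6 multiplications. The key idea: if the exponent is even, square the half-power; if odd, multiply by the base once.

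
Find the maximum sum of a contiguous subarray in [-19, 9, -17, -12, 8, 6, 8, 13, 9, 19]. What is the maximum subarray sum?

Using Kadane's algorithm on [-19, 9, -17, -12, 8, 6, 8, 13, 9, 19]:

Scanning through the array:
Position 1 (value 9): max_ending_here = 9, max_so_far = 9
Position 2 (value -17): max_ending_here = -8, max_so_far = 9
Position 3 (value -12): max_ending_here = -12, max_so_far = 9
Position 4 (value 8): max_ending_here = 8, max_so_far = 9
Position 5 (value 6): max_ending_here = 14, max_so_far = 14
Position 6 (value 8): max_ending_here = 22, max_so_far = 22
Position 7 (value 13): max_ending_here = 35, max_so_far = 35
Position 8 (value 9): max_ending_here = 44, max_so_far = 44
Position 9 (value 19): max_ending_here = 63, max_so_far = 63

Maximum subarray: [8, 6, 8, 13, 9, 19]
Maximum sum: 63

The maximum subarray is [8, 6, 8, 13, 9, 19] with sum 63. This subarray runs from index 4 to index 9.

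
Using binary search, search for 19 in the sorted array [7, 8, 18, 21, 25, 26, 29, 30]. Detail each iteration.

Binary search for 19 in [7, 8, 18, 21, 25, 26, 29, 30]:

lo=0, hi=7, mid=3, arr[mid]=21 -> 21 > 19, search left half
lo=0, hi=2, mid=1, arr[mid]=8 -> 8 < 19, search right half
lo=2, hi=2, mid=2, arr[mid]=18 -> 18 < 19, search right half
lo=3 > hi=2, target 19 not found

Binary search determines that 19 is not in the array after 3 comparisons. The search space was exhausted without finding the target.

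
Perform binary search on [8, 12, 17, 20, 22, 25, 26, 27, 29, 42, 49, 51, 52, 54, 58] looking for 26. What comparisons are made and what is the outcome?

Binary search for 26 in [8, 12, 17, 20, 22, 25, 26, 27, 29, 42, 49, 51, 52, 54, 58]:

lo=0, hi=14, mid=7, arr[mid]=27 -> 27 > 26, search left half
lo=0, hi=6, mid=3, arr[mid]=20 -> 20 < 26, search right half
lo=4, hi=6, mid=5, arr[mid]=25 -> 25 < 26, search right half
lo=6, hi=6, mid=6, arr[mid]=26 -> Found target at index 6!

Binary search finds 26 at index 6 after 4 comparisons. The search repeatedly halves the search space by comparing with the middle element.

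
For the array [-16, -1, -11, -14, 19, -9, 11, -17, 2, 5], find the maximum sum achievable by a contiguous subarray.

Using Kadane's algorithm on [-16, -1, -11, -14, 19, -9, 11, -17, 2, 5]:

Scanning through the array:
Position 1 (value -1): max_ending_here = -1, max_so_far = -1
Position 2 (value -11): max_ending_here = -11, max_so_far = -1
Position 3 (value -14): max_ending_here = -14, max_so_far = -1
Position 4 (value 19): max_ending_here = 19, max_so_far = 19
Position 5 (value -9): max_ending_here = 10, max_so_far = 19
Position 6 (value 11): max_ending_here = 21, max_so_far = 21
Position 7 (value -17): max_ending_here = 4, max_so_far = 21
Position 8 (value 2): max_ending_here = 6, max_so_far = 21
Position 9 (value 5): max_ending_here = 11, max_so_far = 21

Maximum subarray: [19, -9, 11]
Maximum sum: 21

The maximum subarray is [19, -9, 11] with sum 21. This subarray runs from index 4 to index 6.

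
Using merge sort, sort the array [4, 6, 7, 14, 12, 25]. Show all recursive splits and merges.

Merge sort trace:

Split: [4, 6, 7, 14, 12, 25] -> [4, 6, 7] and [14, 12, 25]
  Split: [4, 6, 7] -> [4] and [6, 7]
    Split: [6, 7] -> [6] and [7]
    Merge: [6] + [7] -> [6, 7]
  Merge: [4] + [6, 7] -> [4, 6, 7]
  Split: [14, 12, 25] -> [14] and [12, 25]
    Split: [12, 25] -> [12] and [25]
    Merge: [12] + [25] -> [12, 25]
  Merge: [14] + [12, 25] -> [12, 14, 25]
Merge: [4, 6, 7] + [12, 14, 25] -> [4, 6, 7, 12, 14, 25]

Final sorted array: [4, 6, 7, 12, 14, 25]

The merge sort proceeds by recursively splitting the array and merging sorted halves.
After all merges, the sorted array is [4, 6, 7, 12, 14, 25].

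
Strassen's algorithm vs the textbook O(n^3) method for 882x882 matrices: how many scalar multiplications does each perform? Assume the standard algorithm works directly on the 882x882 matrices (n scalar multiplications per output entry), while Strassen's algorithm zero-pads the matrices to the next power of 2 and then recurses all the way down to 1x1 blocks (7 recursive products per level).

Matrix multiplication for 882x882 matrices:

Strassen's algorithm requires power-of-2 dimensions. Pad 882x882 to 1024x1024 (next power of 2).

Standard algorithm: 882^3 = 686128968 multiplications
Strassen's algorithm: 7^(log2(1024)) = 7^10 = 282475249 multiplications
Savings: 686128968 - 282475249 = 403653719 multiplications

Standard: 686128968 multiplications (882^3). Strassen: 282475249 multiplications (7^10, after padding to 1024x1024). Strassen reduces 8 recursive multiplications to 7 at each level.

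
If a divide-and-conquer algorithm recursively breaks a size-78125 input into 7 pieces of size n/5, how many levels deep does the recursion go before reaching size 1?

For divide and conquer with division factor 5:

Problem sizes at each level:
Level 0: 78125
Level 1: 15625
Level 2: 3125
Level 3: 625
Level 4: 125
Level 5: 25
Level 6: 5
Level 7: 1

The root is level 0 and the size-1 base case is level 7 (the tree spans levels 0 through 7, i.e. 8 levels counting the root), so the depth is the number of divisions: log_5(78125) = 7

The recursion tree depth is log_5(78125) = 7. At each level, the problem size is divided by 5, so it takes 7 divisions to reduce to a base case of size 1. The algorithm makes 7 recursive calls at each level.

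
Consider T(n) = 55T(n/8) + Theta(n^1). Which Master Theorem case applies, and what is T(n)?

Master Theorem for T(n) = 55T(n/8) + O(n^1):

a = 55, b = 8, c = 1
log_b(a) = log_8(55) = 1.9271

Case 1: c = 1 < log_8(55) = 1.9271
T(n) = O(n^(log_8 55))

For T(n) = 55T(n/8) + O(n^1): log_8(55) = 1.9271. This is Case 1 of the Master Theorem (c < log_b(a), work dominated by leaves), giving O(n^(log_8 55)).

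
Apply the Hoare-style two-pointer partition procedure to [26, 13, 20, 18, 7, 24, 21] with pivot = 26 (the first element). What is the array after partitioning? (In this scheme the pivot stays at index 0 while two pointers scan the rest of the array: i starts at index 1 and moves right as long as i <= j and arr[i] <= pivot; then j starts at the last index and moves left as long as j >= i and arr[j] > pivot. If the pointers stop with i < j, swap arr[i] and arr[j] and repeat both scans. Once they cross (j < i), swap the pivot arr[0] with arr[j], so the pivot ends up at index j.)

Hoare-style two-pointer partition with pivot = 26:

Initial array: [26, 13, 20, 18, 7, 24, 21]

Pointers start at i = 1, j = 6.
i ends at 7, j ends at 6: the pointers have crossed (j < i), so scanning stops.

Swap pivot arr[0] with arr[6] to place pivot at position 6: [21, 13, 20, 18, 7, 24, 26]
Pivot position: 6

After partitioning with pivot 26, the array becomes [21, 13, 20, 18, 7, 24, 26]. The pivot is placed at index 6. All elements to the left of the pivot are <= 26, and all elements to the right are > 26.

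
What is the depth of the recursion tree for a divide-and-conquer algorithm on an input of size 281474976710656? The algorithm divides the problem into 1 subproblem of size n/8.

For divide and conquer with division factor 8:

Problem sizes at each level:
Level 0: 281474976710656
Level 1: 35184372088832
Level 2: 4398046511104
Level 3: 549755813888
Level 4: 68719476736
Level 5: 8589934592
Level 6: 1073741824
Level 7: 134217728
Level 8: 16777216
Level 9: 2097152
Level 10: 262144
Level 11: 32768
Level 12: 4096
Level 13: 512
Level 14: 64
Level 15: 8
Level 16: 1

The root is level 0 and the size-1 base case is level 16 (the tree spans levels 0 through 16, i.e. 17 levels counting the root), so the depth is the number of divisions: log_8(281474976710656) = 16

The recursion tree depth is log_8(281474976710656) = 16. At each level, the problem size is divided by 8, so it takes 16 divisions to reduce to a base case of size 1. The algorithm makes 1 recursive call at each level.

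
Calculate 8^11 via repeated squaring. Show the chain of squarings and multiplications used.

Computing 8^11 by squaring (build up from 8^1; each line after the first costs one multiplication):

8^1 = 8
8^2 = (8^1)^2 = 8^2 = 64
8^4 = (8^2)^2 = 64^2 = 4096
8^5 = 8 * 8^4 = 8 * 4096 = 32768
8^10 = (8^5)^2 = 32768^2 = 1073741824
8^11 = 8 * 8^10 = 8 * 1073741824 = 8589934592

Result: 8589934592
Multiplications needed: 5 (5 lines after 8^1)

8^11 = 8589934592. Using exponentiation by squaring, this requires 5 multiplications. The key idea: if the exponent is even, square the half-power; if odd, multiply by the base once.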